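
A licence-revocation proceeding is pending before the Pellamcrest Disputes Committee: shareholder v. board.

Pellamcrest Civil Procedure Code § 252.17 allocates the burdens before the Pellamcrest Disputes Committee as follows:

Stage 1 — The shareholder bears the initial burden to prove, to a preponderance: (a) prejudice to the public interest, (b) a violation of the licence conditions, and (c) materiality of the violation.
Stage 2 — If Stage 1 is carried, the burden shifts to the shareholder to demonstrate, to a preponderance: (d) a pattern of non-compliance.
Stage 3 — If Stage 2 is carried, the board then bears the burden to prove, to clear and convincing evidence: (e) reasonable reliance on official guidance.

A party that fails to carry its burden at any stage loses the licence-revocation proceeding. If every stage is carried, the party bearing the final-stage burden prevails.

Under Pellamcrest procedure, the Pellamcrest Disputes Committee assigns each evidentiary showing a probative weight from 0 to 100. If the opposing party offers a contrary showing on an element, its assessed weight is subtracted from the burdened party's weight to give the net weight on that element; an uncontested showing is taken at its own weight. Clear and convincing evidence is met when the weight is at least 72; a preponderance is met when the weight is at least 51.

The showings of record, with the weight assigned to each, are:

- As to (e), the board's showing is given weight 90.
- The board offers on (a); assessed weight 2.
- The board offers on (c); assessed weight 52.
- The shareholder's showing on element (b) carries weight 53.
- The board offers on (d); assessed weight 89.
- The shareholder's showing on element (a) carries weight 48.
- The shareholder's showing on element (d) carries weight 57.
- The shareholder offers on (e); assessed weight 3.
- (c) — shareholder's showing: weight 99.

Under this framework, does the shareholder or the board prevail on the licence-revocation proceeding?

At Stage 1 the shareholder must meet a preponderance (weight is at least 51): on (a) the weight is 48 less the opposing 2 gives net 46, which does not reach 51, so (a) does not meet the standard; on (b) the weight is 53, which does reach 51, so (b) meets the standard; on (c) the weight is 99 less the opposing 52 gives net 47, < 51, so (c) does not meet the standard.
  Not every element is met, so the shareholder fails to carry Stage 1.
So the board prevails.

board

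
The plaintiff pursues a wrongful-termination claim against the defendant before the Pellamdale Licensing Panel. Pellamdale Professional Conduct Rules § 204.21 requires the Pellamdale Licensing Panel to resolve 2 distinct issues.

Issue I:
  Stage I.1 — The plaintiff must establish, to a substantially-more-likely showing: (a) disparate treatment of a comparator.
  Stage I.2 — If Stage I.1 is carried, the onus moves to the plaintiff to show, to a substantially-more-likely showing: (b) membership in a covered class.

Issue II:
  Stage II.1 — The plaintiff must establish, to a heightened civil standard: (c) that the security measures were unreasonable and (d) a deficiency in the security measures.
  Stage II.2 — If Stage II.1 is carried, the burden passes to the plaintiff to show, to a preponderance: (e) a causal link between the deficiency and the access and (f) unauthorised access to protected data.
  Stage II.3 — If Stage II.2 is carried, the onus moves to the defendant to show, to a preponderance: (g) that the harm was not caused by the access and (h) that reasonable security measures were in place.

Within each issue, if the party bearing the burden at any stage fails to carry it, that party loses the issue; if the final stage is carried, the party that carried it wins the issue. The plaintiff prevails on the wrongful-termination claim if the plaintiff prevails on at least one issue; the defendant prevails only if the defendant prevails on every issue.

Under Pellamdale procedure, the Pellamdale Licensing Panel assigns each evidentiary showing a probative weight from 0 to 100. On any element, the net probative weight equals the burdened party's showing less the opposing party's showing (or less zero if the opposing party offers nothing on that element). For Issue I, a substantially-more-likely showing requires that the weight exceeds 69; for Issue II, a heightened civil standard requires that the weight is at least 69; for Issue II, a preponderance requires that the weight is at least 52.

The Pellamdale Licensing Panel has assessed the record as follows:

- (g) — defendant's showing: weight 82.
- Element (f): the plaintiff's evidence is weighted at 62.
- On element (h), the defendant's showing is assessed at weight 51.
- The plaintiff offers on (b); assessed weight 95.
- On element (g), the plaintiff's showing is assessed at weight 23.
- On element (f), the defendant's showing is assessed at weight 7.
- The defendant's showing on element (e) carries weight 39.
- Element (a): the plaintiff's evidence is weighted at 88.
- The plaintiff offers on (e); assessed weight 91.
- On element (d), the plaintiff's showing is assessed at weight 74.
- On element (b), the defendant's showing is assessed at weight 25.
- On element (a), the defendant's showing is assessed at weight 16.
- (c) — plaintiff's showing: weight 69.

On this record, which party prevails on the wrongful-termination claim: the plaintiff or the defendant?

— Issue I —
Stage I.1 — burden on plaintiff; standard: a substantially-more-likely showing (weight exceeds 69).
    (a): 88 − 16 = 72 > 69 [met]
  Stage I.1 carried; the burden remains with the plaintiff.
Stage I.2 — burden on plaintiff; standard: a substantially-more-likely showing (weight exceeds 69).
    (b): 95 − 25 = 70 > 69 [met]
  All elements met at the final stage.
Every stage carried; the plaintiff prevails on this issue.
— Issue II —
At Stage II.1 the plaintiff must meet a heightened civil standard (weight is at least 69): on (c) the weight is 69, which does reach 69, so (c) meets the standard; on (d) the weight is 74, ≥ 69, so (d) meets the standard.
  Stage II.1 carried; the burden remains with the plaintiff.
At Stage II.2 the plaintiff must meet a preponderance (weight is at least 52): on (e) the weight is 91 less the opposing 39 gives net 52, ≥ 52, so (e) meets the standard; on (f) the weight is 62 less the opposing 7 gives net 55, ≥ 52, so (f) meets the standard.
  Stage II.2 carried; the burden shifts to the defendant.
At Stage II.3 the defendant must meet a preponderance (weight is at least 52): on (g) the weight is 82 less the opposing 23 gives net 59, ≥ 52, so (g) meets the standard; on (h) the weight is 51, which does not reach 52, so (h) does not meet the standard.
  Stage II.3 not carried; the defendant fails its burden.
The analysis ends at Stage II.3; the plaintiff prevails on this issue.
Per-issue: Issue I → plaintiff; Issue II → plaintiff. The plaintiff must prevail on at least one issue; overall, the plaintiff prevails.

plaintiff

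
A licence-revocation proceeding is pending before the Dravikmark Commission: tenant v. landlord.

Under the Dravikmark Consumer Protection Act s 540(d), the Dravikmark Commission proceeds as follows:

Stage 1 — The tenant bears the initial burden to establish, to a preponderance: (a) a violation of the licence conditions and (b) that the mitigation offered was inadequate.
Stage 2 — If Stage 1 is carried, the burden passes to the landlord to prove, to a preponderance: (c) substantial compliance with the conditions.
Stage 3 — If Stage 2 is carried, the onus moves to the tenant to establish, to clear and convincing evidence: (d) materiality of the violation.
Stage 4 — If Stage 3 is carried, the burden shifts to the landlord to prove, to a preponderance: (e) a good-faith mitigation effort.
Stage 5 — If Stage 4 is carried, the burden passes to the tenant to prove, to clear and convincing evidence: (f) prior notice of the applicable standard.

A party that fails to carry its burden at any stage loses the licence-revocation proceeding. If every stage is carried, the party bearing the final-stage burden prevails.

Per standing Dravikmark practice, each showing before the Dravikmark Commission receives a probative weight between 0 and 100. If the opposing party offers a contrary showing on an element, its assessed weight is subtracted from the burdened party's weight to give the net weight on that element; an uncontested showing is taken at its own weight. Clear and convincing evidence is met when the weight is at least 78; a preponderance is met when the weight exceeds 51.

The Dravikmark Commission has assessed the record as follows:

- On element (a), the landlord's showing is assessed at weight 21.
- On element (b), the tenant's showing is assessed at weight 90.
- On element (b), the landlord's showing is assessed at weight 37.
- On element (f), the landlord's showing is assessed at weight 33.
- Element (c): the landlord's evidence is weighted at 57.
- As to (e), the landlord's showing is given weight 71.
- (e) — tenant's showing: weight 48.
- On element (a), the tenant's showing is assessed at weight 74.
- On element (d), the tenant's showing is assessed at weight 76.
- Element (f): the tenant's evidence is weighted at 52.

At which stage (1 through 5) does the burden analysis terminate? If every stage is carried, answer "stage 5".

stage 3

Stage 1 (tenant, a preponderance, weight exceeds 51): (a) net 74−21=53 > 51 — meets; (b) net 90−37=53 > 51 — meets.
  The tenant carries Stage 1; the landlord now bears the burden.
Stage 2 (landlord, a preponderance, weight exceeds 51): (c) 57 > 51 — meets.
  All elements met. The burden passes to the tenant.
Stage 3 (tenant, clear and convincing evidence, weight is at least 78): (d) 76 < 78 — fails.
  Not every element is met, so the tenant fails to carry Stage 3.
So the landlord prevails.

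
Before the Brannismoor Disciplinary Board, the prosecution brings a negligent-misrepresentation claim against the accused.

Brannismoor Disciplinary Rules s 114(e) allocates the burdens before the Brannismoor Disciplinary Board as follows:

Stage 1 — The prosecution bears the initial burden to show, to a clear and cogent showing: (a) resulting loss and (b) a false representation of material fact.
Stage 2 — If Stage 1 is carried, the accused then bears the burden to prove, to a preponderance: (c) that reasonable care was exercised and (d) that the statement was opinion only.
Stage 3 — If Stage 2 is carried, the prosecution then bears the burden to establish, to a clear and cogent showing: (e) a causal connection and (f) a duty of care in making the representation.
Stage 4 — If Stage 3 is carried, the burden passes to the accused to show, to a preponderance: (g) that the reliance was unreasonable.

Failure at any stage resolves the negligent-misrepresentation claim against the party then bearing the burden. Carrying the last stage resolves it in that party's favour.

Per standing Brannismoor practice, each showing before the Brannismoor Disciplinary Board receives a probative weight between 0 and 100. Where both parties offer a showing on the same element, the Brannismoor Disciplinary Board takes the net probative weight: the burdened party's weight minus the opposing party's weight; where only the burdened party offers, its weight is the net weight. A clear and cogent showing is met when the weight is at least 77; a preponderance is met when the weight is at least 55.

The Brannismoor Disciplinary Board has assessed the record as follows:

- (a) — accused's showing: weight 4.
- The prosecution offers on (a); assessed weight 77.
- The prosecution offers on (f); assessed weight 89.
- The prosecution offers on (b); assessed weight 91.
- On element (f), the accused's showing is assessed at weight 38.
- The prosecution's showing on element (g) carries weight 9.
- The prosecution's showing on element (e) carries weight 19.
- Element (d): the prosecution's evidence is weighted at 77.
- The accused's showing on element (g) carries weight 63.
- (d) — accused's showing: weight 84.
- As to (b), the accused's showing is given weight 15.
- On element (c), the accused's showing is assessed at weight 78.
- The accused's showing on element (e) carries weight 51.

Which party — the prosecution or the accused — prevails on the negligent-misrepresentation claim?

Stage 1 — burden on prosecution; standard: a clear and cogent showing (weight is at least 77).
    (a): 77 − 4 = 73 < 77 [not met]
    (b): 91 − 15 = 76 < 77 [not met]
  Stage 1 not carried; the prosecution fails its burden.
The analysis ends at Stage 1; the accused prevails.

accused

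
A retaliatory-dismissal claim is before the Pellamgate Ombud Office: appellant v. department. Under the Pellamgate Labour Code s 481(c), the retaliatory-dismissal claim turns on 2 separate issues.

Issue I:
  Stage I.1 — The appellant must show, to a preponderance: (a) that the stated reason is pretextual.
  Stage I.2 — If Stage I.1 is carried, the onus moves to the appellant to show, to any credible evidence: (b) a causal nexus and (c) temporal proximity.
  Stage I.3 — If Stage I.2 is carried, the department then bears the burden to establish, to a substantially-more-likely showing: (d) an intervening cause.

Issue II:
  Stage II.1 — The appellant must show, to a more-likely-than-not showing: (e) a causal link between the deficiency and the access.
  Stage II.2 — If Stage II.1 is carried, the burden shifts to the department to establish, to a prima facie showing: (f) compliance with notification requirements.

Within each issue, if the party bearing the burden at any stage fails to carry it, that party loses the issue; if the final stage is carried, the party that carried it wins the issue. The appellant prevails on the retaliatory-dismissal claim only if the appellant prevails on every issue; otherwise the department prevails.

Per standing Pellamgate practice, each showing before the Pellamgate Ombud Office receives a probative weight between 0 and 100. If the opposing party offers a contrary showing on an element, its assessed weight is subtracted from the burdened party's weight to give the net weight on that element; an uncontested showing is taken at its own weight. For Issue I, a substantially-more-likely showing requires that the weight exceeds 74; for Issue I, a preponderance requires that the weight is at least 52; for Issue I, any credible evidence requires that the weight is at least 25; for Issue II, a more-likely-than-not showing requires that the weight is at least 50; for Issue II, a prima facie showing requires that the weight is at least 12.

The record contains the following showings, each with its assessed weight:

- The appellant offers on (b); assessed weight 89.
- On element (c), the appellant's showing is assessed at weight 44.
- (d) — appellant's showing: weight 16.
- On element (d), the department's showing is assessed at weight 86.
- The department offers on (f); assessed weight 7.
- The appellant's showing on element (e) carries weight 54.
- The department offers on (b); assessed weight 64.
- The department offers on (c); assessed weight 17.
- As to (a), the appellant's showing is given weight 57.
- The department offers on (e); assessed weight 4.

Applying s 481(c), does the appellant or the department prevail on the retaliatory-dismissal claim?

— Issue I —
Stage I.1 — burden on appellant; standard: a preponderance (weight is at least 52).
    (a): 57 ≥ 52 [met]
  Stage I.1 is satisfied; the appellant continues to bear the burden.
Stage I.2 — burden on appellant; standard: any credible evidence (weight is at least 25).
    (b): 89 − 64 = 25 ≥ 25 [met]
    (c): 44 − 17 = 27 ≥ 25 [met]
  The appellant carries Stage I.2; the department now bears the burden.
Stage I.3 — burden on department; standard: a substantially-more-likely showing (weight exceeds 74).
    (d): 86 − 16 = 70 ≤ 74 [not met]
  The department does not carry Stage I.3.
The appellant prevails on this issue.
— Issue II —
Stage II.1 (appellant, a more-likely-than-not showing, weight is at least 50): (e) net 54−4=50 ≥ 50 — meets.
  The appellant carries Stage II.1; the department now bears the burden.
Stage II.2 (department, a prima facie showing, weight is at least 12): (f) 7 < 12 — fails.
  Stage II.2 not carried; the department fails its burden.
So the appellant prevails on this issue.
Per-issue: Issue I → appellant; Issue II → appellant. The appellant must prevail on every issue; overall, the appellant prevails.

appellant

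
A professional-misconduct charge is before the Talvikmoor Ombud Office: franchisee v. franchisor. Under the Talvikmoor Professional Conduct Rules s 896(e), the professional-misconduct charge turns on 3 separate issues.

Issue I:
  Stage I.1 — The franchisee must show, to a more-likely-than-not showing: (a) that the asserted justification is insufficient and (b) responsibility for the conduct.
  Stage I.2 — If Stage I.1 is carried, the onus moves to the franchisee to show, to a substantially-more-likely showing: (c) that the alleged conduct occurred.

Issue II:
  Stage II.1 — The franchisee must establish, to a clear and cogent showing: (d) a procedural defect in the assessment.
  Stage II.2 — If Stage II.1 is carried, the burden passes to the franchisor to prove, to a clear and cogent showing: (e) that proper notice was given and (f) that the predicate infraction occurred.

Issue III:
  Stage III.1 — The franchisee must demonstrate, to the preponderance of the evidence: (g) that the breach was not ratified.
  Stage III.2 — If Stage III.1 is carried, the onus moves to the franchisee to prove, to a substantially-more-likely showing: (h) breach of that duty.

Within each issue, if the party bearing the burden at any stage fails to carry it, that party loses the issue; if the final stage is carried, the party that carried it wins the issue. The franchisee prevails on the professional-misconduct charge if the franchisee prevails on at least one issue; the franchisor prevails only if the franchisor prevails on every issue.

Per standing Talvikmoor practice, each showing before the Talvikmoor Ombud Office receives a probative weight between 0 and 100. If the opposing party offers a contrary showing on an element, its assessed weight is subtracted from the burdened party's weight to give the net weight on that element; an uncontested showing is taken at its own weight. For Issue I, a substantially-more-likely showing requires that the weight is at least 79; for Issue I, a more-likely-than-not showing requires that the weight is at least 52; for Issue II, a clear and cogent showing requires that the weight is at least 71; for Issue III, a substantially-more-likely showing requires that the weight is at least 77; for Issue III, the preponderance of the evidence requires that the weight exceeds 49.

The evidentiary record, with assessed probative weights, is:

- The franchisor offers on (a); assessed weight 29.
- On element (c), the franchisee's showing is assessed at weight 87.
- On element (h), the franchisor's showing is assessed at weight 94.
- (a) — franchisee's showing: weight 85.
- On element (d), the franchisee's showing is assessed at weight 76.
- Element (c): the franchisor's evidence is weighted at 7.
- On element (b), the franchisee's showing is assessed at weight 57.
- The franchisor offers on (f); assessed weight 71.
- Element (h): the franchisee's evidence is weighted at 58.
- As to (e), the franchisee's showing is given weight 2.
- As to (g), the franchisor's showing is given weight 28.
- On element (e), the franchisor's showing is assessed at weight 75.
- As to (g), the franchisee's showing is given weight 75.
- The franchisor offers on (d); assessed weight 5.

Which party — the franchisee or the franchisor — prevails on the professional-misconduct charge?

— Issue I —
At Stage I.1 the franchisee must meet a more-likely-than-not showing (weight is at least 52): on (a) the weight is 85 less the opposing 29 gives net 56, ≥ 52, so (a) meets the standard; on (b) the weight is 57, which does reach 52, so (b) meets the standard.
  All elements met. The franchisee retains the burden for Stage I.2.
At Stage I.2 the franchisee must meet a substantially-more-likely showing (weight is at least 79): on (c) the weight is 87 less the opposing 7 gives net 80, which does reach 79, so (c) meets the standard.
  The franchisee carries the last stage.
With every stage satisfied, the franchisee prevails on this issue.
— Issue II —
Stage II.1 — burden on franchisee; standard: a clear and cogent showing (weight is at least 71).
    (d): 76 − 5 = 71 ≥ 71 [met]
  Stage II.1 carried; the burden shifts to the franchisor.
Stage II.2 — burden on franchisor; standard: a clear and cogent showing (weight is at least 71).
    (e): 75 − 2 = 73 ≥ 71 [met]
    (f): 71 ≥ 71 [met]
  Stage II.2 carried; the final stage is satisfied.
Every stage carried; the franchisor prevails on this issue.
— Issue III —
Stage III.1 (franchisee, the preponderance of the evidence, weight exceeds 49): (g) net 75−28=47 ≤ 49 — fails.
  Stage III.1 not carried; the franchisee fails its burden.
The analysis ends at Stage III.1; the franchisor prevails on this issue.
Per-issue: Issue I → franchisee; Issue II → franchisor; Issue III → franchisor. The franchisee must prevail on at least one issue; overall, the franchisee prevails.

franchisee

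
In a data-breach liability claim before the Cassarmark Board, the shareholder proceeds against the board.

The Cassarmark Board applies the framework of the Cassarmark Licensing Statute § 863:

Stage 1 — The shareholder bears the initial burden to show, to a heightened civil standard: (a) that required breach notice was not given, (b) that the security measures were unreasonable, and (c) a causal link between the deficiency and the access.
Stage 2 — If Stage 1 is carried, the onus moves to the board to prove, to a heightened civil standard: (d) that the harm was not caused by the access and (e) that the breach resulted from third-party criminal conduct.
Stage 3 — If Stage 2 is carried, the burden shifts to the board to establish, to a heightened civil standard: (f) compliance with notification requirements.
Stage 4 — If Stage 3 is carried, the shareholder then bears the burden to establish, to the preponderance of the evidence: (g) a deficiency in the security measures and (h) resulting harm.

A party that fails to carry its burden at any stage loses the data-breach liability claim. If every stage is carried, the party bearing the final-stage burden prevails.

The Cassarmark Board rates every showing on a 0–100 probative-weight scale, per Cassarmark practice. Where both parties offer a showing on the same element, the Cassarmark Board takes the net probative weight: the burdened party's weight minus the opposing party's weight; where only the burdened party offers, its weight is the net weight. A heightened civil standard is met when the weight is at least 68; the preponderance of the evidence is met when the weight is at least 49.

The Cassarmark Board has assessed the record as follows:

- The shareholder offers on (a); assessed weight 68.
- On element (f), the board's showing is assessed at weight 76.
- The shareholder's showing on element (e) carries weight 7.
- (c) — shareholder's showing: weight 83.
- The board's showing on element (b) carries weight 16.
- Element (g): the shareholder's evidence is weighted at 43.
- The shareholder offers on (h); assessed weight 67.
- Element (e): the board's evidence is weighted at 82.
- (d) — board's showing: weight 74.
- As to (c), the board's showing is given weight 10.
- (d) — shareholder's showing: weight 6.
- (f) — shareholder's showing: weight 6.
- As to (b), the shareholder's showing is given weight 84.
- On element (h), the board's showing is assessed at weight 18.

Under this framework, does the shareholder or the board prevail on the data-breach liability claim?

Stage 1 — burden on shareholder; standard: a heightened civil standard (weight is at least 68).
    (a): 68 ≥ 68 [met]
    (b): 84 − 16 = 68 ≥ 68 [met]
    (c): 83 − 10 = 73 ≥ 68 [met]
  All elements met. The burden passes to the board.
Stage 2 — burden on board; standard: a heightened civil standard (weight is at least 68).
    (d): 74 − 6 = 68 ≥ 68 [met]
    (e): 82 − 7 = 75 ≥ 68 [met]
  Stage 2 is satisfied; the board continues to bear the burden.
Stage 3 — burden on board; standard: a heightened civil standard (weight is at least 68).
    (f): 76 − 6 = 70 ≥ 68 [met]
  Stage 3 is satisfied; the onus moves to the shareholder.
Stage 4 — burden on shareholder; standard: the preponderance of the evidence (weight is at least 49).
    (g): 43 < 49 [not met]
    (h): 67 − 18 = 49 ≥ 49 [met]
  Not every element is met, so the shareholder fails to carry Stage 4.
The analysis ends at Stage 4; the board prevails.

board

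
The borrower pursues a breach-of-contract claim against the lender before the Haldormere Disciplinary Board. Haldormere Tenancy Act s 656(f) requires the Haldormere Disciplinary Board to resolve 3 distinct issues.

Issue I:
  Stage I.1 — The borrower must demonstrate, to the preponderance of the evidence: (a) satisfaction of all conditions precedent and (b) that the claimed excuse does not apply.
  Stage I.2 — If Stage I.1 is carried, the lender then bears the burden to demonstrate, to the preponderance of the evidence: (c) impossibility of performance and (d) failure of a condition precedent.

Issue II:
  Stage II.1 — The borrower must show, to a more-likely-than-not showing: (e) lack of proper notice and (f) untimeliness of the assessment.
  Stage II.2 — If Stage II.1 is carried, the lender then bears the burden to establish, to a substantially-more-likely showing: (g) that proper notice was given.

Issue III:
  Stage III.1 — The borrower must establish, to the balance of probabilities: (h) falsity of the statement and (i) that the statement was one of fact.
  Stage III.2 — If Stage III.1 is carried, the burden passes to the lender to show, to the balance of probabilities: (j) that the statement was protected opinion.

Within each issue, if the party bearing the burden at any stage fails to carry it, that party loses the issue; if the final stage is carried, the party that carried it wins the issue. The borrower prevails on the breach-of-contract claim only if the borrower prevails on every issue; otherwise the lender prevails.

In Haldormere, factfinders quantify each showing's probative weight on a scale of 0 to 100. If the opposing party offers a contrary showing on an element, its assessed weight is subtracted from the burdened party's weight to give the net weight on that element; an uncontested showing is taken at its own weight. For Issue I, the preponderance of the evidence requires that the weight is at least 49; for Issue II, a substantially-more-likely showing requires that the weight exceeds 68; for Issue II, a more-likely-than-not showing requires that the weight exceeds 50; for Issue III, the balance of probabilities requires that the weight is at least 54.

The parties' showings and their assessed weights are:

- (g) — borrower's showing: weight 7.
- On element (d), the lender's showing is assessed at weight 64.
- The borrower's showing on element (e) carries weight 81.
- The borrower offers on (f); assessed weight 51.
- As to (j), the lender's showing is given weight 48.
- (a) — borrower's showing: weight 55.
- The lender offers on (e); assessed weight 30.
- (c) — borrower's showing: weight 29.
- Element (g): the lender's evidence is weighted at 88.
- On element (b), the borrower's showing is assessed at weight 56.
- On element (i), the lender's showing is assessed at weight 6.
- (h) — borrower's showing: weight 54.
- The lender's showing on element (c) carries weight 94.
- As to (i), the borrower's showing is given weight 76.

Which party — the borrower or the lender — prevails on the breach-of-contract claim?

lender

— Issue I —
At Stage I.1 the borrower must meet the preponderance of the evidence (weight is at least 49): on (a) the weight is 55, which does reach 49, so (a) meets the standard; on (b) the weight is 56, ≥ 49, so (b) meets the standard.
  All elements met. The burden passes to the lender.
At Stage I.2 the lender must meet the preponderance of the evidence (weight is at least 49): on (c) the weight is 94 less the opposing 29 gives net 65, ≥ 49, so (c) meets the standard; on (d) the weight is 64, which does reach 49, so (d) meets the standard.
  Stage I.2 carried; the final stage is satisfied.
All stages carried — the lender prevails on this issue.
— Issue II —
Stage II.1 — burden on borrower; standard: a more-likely-than-not showing (weight exceeds 50).
    (e): 81 − 30 = 51 > 50 [met]
    (f): 51 > 50 [met]
  Stage II.1 is satisfied; the onus moves to the lender.
Stage II.2 — burden on lender; standard: a substantially-more-likely showing (weight exceeds 68).
    (g): 88 − 7 = 81 > 68 [met]
  Stage II.2 carried; the final stage is satisfied.
All stages carried — the lender prevails on this issue.
— Issue III —
Stage III.1 (borrower, the balance of probabilities, weight is at least 54): (h) 54 ≥ 54 — meets; (i) net 76−6=70 ≥ 54 — meets.
  All elements met. The burden passes to the lender.
Stage III.2 (lender, the balance of probabilities, weight is at least 54): (j) 48 < 54 — fails.
  Not every element is met, so the lender fails to carry Stage III.2.
The analysis ends at Stage III.2; the borrower prevails on this issue.
Per-issue: Issue I → lender; Issue II → lender; Issue III → borrower. The borrower must prevail on every issue; overall, the lender prevails.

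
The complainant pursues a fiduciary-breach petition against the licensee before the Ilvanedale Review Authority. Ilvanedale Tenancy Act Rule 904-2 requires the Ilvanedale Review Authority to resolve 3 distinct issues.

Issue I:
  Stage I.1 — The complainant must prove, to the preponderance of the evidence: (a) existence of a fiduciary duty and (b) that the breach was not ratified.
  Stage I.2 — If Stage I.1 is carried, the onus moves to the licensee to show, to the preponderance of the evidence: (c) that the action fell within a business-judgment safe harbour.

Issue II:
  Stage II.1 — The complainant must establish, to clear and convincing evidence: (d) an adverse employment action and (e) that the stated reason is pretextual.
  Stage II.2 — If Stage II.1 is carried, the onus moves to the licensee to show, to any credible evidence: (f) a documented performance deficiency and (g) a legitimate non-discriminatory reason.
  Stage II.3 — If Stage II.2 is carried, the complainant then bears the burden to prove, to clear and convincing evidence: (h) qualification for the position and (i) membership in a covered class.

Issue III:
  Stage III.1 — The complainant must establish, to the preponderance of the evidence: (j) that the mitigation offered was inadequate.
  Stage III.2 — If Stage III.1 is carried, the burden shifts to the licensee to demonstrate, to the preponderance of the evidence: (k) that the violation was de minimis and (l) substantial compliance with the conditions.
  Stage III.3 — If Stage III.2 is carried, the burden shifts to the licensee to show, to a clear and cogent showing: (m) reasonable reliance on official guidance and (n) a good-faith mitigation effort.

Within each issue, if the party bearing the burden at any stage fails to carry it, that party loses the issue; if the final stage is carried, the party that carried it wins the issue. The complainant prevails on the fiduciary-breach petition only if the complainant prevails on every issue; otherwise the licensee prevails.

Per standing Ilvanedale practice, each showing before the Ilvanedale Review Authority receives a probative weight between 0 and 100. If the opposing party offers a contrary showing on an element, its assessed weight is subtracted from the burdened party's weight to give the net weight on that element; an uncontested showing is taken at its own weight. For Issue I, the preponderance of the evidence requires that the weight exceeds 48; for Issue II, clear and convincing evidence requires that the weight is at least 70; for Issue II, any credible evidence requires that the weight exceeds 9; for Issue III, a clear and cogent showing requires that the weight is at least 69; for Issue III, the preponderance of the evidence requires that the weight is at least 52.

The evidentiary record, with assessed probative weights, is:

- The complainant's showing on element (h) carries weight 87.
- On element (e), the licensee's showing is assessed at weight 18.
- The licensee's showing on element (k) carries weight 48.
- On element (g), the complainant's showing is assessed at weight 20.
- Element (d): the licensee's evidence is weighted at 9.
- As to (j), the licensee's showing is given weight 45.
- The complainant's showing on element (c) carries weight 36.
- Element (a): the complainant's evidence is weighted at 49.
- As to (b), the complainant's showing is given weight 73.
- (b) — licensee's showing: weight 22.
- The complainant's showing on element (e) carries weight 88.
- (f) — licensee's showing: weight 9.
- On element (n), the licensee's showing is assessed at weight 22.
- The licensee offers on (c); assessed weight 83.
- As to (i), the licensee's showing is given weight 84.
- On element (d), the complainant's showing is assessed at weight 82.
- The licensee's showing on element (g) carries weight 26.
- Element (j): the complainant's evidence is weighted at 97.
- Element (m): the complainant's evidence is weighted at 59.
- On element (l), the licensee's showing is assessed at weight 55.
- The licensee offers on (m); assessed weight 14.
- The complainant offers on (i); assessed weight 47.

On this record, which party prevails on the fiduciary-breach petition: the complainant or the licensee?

— Issue I —
At Stage I.1 the complainant must meet the preponderance of the evidence (weight exceeds 48): on (a) the weight is 49, > 48, so (a) meets the standard; on (b) the weight is 73 less the opposing 22 gives net 51, > 48, so (b) meets the standard.
  Stage I.1 carried; the burden shifts to the licensee.
At Stage I.2 the licensee must meet the preponderance of the evidence (weight exceeds 48): on (c) the weight is 83 less the opposing 36 gives net 47, ≤ 48, so (c) does not meet the standard.
  Not every element is met, so the licensee fails to carry Stage I.2.
The analysis ends at Stage I.2; the complainant prevails on this issue.
— Issue II —
Stage II.1 (complainant, clear and convincing evidence, weight is at least 70): (d) net 82−9=73 ≥ 70 — meets; (e) net 88−18=70 ≥ 70 — meets.
  Stage II.1 carried; the burden shifts to the licensee.
Stage II.2 (licensee, any credible evidence, weight exceeds 9): (f) 9 ≤ 9 — fails; (g) net 26−20=6 ≤ 9 — fails.
  Not every element is met, so the licensee fails to carry Stage II.2.
The complainant prevails on this issue.
— Issue III —
Stage III.1 (complainant, the preponderance of the evidence, weight is at least 52): (j) net 97−45=52 ≥ 52 — meets.
  The complainant carries Stage III.1; the licensee now bears the burden.
Stage III.2 (licensee, the preponderance of the evidence, weight is at least 52): (k) 48 < 52 — fails; (l) 55 ≥ 52 — meets.
  Stage III.2 not carried; the licensee fails its burden.
The analysis ends at Stage III.2; the complainant prevails on this issue.
Per-issue: Issue I → complainant; Issue II → complainant; Issue III → complainant. The complainant must prevail on every issue; overall, the complainant prevails.

complainant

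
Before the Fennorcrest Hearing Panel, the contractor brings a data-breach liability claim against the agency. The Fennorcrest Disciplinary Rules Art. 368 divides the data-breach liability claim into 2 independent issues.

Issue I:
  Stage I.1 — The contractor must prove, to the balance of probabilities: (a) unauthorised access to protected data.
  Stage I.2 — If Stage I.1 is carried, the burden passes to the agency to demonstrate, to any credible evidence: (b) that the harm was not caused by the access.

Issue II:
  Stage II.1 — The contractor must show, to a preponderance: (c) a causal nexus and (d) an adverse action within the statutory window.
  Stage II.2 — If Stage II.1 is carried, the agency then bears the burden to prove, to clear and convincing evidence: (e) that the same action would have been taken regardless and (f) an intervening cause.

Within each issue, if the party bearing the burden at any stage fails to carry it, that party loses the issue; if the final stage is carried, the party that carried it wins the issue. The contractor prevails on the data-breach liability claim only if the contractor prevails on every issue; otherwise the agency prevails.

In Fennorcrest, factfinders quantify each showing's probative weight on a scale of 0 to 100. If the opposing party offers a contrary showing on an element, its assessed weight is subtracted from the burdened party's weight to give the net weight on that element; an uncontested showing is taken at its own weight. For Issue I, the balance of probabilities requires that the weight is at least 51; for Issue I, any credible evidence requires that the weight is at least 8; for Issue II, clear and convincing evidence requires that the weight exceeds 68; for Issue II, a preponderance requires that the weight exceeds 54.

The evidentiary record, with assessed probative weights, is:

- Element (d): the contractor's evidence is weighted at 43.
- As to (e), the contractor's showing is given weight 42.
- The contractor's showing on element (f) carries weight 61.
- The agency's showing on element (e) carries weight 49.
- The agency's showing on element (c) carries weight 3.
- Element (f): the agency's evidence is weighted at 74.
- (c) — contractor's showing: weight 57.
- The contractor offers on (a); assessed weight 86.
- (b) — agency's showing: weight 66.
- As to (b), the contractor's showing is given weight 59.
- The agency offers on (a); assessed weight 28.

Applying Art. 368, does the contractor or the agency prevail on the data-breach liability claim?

— Issue I —
Stage I.1 — burden on contractor; standard: the balance of probabilities (weight is at least 51).
    (a): 86 − 28 = 58 ≥ 51 [met]
  Stage I.1 carried; the burden shifts to the agency.
Stage I.2 — burden on agency; standard: any credible evidence (weight is at least 8).
    (b): 66 − 59 = 7 < 8 [not met]
  Not every element is met, so the agency fails to carry Stage I.2.
So the contractor prevails on this issue.
— Issue II —
Stage II.1 (contractor, a preponderance, weight exceeds 54): (c) net 57−3=54 ≤ 54 — fails; (d) 43 ≤ 54 — fails.
  Stage II.1 not carried; the contractor fails its burden.
So the agency prevails on this issue.
Per-issue: Issue I → contractor; Issue II → agency. The contractor must prevail on every issue; overall, the agency prevails.

agency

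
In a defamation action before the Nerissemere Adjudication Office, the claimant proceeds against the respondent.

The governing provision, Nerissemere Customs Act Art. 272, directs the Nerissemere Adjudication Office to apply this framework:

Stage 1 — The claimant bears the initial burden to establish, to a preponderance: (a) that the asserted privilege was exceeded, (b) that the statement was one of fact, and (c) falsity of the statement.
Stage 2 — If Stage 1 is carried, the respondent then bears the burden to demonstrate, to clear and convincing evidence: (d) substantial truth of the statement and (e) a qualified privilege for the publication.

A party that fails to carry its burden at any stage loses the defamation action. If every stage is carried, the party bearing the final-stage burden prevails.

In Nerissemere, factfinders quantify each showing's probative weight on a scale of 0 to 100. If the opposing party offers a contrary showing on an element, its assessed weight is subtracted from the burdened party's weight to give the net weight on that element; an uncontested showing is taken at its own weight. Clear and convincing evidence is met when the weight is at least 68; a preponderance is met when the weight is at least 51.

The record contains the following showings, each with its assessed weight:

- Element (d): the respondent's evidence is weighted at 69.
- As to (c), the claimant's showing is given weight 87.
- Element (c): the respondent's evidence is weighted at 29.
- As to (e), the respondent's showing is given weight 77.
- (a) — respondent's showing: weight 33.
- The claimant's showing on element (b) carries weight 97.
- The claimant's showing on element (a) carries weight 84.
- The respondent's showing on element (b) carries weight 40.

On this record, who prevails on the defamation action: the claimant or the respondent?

Stage 1 (claimant, a preponderance, weight is at least 51): (a) net 84−33=51 ≥ 51 — meets; (b) net 97−40=57 ≥ 51 — meets; (c) net 87−29=58 ≥ 51 — meets.
  Stage 1 carried; the burden shifts to the respondent.
Stage 2 (respondent, clear and convincing evidence, weight is at least 68): (d) 69 ≥ 68 — meets; (e) 77 ≥ 68 — meets.
  Stage 2 carried; the final stage is satisfied.
Every stage carried; the respondent prevails.

respondent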